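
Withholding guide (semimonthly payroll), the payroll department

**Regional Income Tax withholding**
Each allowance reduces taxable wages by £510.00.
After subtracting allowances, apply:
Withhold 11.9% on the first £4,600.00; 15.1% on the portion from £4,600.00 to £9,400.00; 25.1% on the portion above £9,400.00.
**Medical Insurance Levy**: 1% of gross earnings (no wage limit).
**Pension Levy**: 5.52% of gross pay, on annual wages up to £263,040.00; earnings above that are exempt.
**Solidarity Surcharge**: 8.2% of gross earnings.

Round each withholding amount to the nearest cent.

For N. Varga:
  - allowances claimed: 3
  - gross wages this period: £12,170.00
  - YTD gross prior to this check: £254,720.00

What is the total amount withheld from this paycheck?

£3,162.34

Regional Income Tax: taxable = £12,170.00 − 3×£510.00 = £10,640.00
  £1,272.20 + 25.1% × (£10,640.00 − £9,400.00) = £1,272.20 + 25.1% × £1,240.00 = £1,583.44
Medical Insurance Levy: 1% × £12,170.00 = £121.70
Pension Levy: cap £263,040.00 − YTD £254,720.00 = £8,320.00 subject; 5.52% × £8,320.00 = £459.26
Solidarity Surcharge: 8.2% × £12,170.00 = £997.94
Total: £1,583.44 + £121.70 + £459.26 + £997.94 = £3,162.34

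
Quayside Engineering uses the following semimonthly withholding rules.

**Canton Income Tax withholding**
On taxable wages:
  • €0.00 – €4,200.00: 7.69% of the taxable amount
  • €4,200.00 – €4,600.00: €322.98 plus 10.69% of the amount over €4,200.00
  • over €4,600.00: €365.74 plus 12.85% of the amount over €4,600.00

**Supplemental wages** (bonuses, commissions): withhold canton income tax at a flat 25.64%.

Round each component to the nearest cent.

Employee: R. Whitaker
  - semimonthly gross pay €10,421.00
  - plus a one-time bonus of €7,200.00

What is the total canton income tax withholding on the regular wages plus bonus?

€2,959.82

Canton Income Tax: taxable = €10,421.00
  €365.74 + 12.85% × (€10,421.00 − €4,600.00) = €365.74 + 12.85% × €5,821.00 = €1,113.74
Supplemental (25.64% flat on bonus): 25.64% × €7,200.00 = €1,846.08
Total canton income tax: €1,113.74 + €1,846.08 = €2,959.82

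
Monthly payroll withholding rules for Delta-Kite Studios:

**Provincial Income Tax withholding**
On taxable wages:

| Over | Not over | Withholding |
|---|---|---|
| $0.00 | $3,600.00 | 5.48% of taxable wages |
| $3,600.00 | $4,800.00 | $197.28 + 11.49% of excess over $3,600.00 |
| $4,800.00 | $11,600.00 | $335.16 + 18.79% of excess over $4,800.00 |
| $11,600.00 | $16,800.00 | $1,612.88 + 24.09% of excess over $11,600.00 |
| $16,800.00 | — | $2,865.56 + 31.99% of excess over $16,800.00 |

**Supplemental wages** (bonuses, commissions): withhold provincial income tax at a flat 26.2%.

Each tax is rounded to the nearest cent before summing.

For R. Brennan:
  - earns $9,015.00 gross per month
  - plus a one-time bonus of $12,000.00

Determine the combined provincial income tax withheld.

$4,271.16

Provincial Income Tax: taxable = $9,015.00
  $335.16 + 18.79% × ($9,015.00 − $4,800.00) = $335.16 + 18.79% × $4,215.00 = $1,127.16
Supplemental (26.2% flat on bonus): 26.2% × $12,000.00 = $3,144.00
Total provincial income tax: $1,127.16 + $3,144.00 = $4,271.16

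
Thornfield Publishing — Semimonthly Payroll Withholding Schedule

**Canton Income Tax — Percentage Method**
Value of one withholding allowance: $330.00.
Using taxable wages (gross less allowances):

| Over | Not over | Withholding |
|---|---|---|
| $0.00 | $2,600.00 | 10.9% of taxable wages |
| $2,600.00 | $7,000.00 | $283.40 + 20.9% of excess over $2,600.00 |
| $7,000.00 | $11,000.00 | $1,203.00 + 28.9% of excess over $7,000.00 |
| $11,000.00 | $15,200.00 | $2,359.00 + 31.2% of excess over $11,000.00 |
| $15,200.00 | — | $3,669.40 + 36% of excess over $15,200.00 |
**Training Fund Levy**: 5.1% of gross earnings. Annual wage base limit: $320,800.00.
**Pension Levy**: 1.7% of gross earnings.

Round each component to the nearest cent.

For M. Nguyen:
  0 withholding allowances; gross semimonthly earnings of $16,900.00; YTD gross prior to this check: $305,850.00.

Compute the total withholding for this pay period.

$5,331.15

Canton Income Tax: taxable = $16,900.00
  $3,669.40 + 36% × ($16,900.00 − $15,200.00) = $3,669.40 + 36% × $1,700.00 = $4,281.40
Training Fund Levy: cap $320,800.00 − YTD $305,850.00 = $14,950.00 subject; 5.1% × $14,950.00 = $762.45
Pension Levy: 1.7% × $16,900.00 = $287.30
Total: $4,281.40 + $762.45 + $287.30 = $5,331.15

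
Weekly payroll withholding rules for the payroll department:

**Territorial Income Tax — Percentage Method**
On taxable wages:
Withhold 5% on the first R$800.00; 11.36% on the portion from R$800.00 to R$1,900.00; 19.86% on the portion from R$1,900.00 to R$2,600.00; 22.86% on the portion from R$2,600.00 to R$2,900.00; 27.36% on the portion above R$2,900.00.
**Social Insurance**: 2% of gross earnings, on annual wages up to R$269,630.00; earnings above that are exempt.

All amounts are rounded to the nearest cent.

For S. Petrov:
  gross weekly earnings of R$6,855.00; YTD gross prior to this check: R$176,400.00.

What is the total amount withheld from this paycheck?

R$1,591.75

Territorial Income Tax: taxable = R$6,855.00
  R$372.56 + 27.36% × (R$6,855.00 − R$2,900.00) = R$372.56 + 27.36% × R$3,955.00 = R$1,454.65
Social Insurance: 2% × R$6,855.00 = R$137.10
Total: R$1,454.65 + R$137.10 = R$1,591.75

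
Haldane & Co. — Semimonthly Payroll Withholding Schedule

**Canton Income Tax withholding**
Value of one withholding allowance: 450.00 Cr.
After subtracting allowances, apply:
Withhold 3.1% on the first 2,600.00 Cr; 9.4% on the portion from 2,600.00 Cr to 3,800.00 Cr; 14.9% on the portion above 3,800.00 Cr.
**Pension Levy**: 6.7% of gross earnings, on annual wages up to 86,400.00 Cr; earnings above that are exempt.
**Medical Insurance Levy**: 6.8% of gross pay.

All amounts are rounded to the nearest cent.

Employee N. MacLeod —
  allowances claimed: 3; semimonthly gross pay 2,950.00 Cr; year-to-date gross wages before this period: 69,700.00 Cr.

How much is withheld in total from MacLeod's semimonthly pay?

Canton Income Tax: taxable = 2,950.00 Cr − 3×450.00 Cr = 1,600.00 Cr
  3.1% × 1,600.00 Cr = 49.60 Cr
Pension Levy: 6.7% × 2,950.00 Cr = 197.65 Cr
Medical Insurance Levy: 6.8% × 2,950.00 Cr = 200.60 Cr
Total: 49.60 Cr + 197.65 Cr + 200.60 Cr = 447.85 Cr

447.85 Cr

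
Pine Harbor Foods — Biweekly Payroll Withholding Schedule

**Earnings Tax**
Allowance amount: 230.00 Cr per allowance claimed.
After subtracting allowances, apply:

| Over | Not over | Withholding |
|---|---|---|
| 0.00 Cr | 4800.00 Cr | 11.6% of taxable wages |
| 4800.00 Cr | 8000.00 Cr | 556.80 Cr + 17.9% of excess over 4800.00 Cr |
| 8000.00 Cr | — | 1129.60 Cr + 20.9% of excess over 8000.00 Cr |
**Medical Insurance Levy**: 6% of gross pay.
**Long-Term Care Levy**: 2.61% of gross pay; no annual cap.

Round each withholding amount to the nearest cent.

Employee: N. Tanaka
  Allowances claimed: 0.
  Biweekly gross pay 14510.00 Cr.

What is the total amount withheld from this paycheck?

3739.50 Cr

Earnings Tax: taxable = 14510.00 Cr
  1129.60 Cr + 20.9% × (14510.00 Cr − 8000.00 Cr) = 1129.60 Cr + 20.9% × 6510.00 Cr = 2490.19 Cr
Medical Insurance Levy: 6% × 14510.00 Cr = 870.60 Cr
Long-Term Care Levy: 2.61% × 14510.00 Cr = 378.71 Cr
Total: 2490.19 Cr + 870.60 Cr + 378.71 Cr = 3739.50 Cr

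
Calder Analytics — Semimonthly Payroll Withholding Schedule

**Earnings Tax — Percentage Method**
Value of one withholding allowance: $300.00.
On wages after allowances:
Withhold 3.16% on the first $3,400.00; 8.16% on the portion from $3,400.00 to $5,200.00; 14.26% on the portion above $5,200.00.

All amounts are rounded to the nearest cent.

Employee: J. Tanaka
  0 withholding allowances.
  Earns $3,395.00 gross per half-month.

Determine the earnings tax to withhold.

$107.28

Earnings Tax: taxable = $3,395.00
  3.16% × $3,395.00 = $107.28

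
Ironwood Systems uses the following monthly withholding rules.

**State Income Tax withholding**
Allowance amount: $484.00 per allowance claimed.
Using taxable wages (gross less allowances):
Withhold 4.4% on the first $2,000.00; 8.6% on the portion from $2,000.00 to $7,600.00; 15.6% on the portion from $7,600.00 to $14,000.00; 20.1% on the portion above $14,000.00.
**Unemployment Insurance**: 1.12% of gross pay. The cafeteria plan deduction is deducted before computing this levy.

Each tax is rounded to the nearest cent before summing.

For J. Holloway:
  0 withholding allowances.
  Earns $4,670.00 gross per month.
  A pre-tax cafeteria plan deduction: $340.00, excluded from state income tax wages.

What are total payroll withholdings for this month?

State Income Tax: taxable = $4,670.00 − $340.00 = $4,330.00
  $88.00 + 8.6% × ($4,330.00 − $2,000.00) = $88.00 + 8.6% × $2,330.00 = $288.38
Unemployment Insurance: 1.12% × $4,330.00 = $48.50
Total: $288.38 + $48.50 = $336.88

$336.88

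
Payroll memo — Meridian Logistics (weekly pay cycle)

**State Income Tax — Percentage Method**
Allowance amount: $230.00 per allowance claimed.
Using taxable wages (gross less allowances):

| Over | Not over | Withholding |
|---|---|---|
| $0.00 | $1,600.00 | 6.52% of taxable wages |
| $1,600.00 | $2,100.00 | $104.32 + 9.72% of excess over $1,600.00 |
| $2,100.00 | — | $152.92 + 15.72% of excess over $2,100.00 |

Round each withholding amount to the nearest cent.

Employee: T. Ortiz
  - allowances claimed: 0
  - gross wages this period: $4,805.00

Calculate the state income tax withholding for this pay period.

$578.15

State Income Tax: taxable = $4,805.00
  $152.92 + 15.72% × ($4,805.00 − $2,100.00) = $152.92 + 15.72% × $2,705.00 = $578.15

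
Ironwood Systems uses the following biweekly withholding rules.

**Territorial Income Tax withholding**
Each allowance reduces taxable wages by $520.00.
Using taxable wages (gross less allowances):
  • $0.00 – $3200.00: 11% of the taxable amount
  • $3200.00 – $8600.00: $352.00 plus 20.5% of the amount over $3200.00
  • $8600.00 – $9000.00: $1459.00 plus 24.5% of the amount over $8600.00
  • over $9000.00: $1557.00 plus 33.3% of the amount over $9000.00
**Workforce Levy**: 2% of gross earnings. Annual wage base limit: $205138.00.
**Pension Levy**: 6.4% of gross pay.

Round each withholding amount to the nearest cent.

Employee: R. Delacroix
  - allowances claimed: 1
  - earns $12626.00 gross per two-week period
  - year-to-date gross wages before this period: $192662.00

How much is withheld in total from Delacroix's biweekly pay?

$3648.88

Territorial Income Tax: taxable = $12626.00 − 1×$520.00 = $12106.00
  $1557.00 + 33.3% × ($12106.00 − $9000.00) = $1557.00 + 33.3% × $3106.00 = $2591.30
Workforce Levy: cap $205138.00 − YTD $192662.00 = $12476.00 subject; 2% × $12476.00 = $249.52
Pension Levy: 6.4% × $12626.00 = $808.06
Total: $2591.30 + $249.52 + $808.06 = $3648.88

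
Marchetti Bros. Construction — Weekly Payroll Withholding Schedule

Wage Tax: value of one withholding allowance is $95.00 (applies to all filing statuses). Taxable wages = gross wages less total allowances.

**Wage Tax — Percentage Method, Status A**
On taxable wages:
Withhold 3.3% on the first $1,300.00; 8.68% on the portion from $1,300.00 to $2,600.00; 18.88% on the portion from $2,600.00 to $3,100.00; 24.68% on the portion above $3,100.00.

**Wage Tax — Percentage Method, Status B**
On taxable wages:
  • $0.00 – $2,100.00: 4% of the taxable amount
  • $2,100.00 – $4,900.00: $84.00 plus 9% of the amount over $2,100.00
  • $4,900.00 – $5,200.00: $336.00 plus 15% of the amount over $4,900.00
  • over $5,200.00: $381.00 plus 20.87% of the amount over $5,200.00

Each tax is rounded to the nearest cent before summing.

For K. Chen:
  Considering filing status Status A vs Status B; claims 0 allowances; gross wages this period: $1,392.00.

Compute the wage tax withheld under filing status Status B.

Wage Tax (Status B): taxable = $1,392.00
  4% × $1,392.00 = $55.68

$55.68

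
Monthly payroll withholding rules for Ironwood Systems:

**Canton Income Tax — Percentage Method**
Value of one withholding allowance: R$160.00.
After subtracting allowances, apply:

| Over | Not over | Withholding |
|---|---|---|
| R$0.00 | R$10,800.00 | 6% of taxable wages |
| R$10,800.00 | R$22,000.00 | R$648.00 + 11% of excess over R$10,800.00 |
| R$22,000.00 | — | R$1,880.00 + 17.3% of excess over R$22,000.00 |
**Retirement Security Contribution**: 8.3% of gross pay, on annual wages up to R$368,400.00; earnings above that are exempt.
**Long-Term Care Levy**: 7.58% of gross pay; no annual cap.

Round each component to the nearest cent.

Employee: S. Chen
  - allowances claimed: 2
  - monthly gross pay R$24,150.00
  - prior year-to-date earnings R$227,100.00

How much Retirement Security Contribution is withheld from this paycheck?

Retirement Security Contribution: 8.3% × R$24,150.00 = R$2,004.45

R$2,004.45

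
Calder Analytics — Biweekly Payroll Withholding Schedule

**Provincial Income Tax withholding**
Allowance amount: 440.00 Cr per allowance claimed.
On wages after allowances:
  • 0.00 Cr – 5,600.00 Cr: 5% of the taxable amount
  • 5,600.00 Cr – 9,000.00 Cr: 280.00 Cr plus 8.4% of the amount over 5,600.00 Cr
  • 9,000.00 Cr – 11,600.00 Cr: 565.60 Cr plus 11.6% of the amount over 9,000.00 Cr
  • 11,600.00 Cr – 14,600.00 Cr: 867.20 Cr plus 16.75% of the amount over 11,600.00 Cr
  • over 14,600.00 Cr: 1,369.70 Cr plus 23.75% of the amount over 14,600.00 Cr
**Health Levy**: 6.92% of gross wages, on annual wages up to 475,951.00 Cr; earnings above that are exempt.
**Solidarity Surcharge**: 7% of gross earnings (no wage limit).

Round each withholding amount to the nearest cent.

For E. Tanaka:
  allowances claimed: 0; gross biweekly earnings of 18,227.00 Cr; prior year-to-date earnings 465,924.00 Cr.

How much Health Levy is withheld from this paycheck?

693.87 Cr

Health Levy: cap 475,951.00 Cr − YTD 465,924.00 Cr = 10,027.00 Cr subject; 6.92% × 10,027.00 Cr = 693.87 Cr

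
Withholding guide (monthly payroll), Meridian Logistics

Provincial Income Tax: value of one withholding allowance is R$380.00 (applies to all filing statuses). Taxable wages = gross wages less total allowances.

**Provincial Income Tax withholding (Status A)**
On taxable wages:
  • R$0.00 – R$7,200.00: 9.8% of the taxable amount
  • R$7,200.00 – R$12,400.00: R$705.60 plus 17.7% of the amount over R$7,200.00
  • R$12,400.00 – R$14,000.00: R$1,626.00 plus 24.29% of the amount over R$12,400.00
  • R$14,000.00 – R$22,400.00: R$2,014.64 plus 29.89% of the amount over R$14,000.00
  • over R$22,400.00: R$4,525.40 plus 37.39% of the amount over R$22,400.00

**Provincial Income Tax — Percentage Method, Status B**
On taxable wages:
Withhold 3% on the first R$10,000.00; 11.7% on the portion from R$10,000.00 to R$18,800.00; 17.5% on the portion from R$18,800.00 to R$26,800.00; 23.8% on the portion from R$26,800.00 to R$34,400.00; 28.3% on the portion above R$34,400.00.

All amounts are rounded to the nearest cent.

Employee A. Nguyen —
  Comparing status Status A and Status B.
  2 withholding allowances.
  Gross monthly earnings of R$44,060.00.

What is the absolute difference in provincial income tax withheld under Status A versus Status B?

Provincial Income Tax (Status A): taxable = R$44,060.00 − 2×R$380.00 = R$43,300.00
  R$4,525.40 + 37.39% × (R$43,300.00 − R$22,400.00) = R$4,525.40 + 37.39% × R$20,900.00 = R$12,339.91
Provincial Income Tax (Status B): taxable = R$44,060.00 − 2×R$380.00 = R$43,300.00
  R$4,538.40 + 28.3% × (R$43,300.00 − R$34,400.00) = R$4,538.40 + 28.3% × R$8,900.00 = R$7,057.10
Difference: |R$12,339.91 − R$7,057.10| = R$5,282.81 (higher under Status A)

R$5,282.81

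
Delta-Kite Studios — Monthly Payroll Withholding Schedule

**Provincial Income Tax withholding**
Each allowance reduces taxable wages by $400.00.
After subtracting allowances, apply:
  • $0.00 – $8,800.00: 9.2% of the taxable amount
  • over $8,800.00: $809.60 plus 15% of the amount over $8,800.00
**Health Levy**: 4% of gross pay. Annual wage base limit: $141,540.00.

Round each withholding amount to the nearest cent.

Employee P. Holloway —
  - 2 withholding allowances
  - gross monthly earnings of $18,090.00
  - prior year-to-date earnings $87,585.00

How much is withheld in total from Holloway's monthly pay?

Provincial Income Tax: taxable = $18,090.00 − 2×$400.00 = $17,290.00
  $809.60 + 15% × ($17,290.00 − $8,800.00) = $809.60 + 15% × $8,490.00 = $2,083.10
Health Levy: 4% × $18,090.00 = $723.60
Total: $2,083.10 + $723.60 = $2,806.70

$2,806.70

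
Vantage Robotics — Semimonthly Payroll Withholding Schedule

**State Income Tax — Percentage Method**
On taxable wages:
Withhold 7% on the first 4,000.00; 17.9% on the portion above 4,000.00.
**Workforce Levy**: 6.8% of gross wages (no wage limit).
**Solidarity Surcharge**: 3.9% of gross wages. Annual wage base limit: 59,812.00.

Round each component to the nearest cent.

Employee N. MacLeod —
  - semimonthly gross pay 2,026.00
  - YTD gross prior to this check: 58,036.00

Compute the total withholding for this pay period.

State Income Tax: taxable = 2,026.00
  7% × 2,026.00 = 141.82
Workforce Levy: 6.8% × 2,026.00 = 137.77
Solidarity Surcharge: cap 59,812.00 − YTD 58,036.00 = 1,776.00 subject; 3.9% × 1,776.00 = 69.26
Total: 141.82 + 137.77 + 69.26 = 348.85

348.85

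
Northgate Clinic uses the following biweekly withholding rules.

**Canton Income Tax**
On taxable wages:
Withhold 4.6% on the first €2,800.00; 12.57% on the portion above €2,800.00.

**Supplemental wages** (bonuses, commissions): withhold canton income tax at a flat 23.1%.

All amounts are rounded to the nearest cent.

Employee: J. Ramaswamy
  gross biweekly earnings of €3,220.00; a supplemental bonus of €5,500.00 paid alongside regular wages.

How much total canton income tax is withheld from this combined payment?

€1,452.09

Canton Income Tax: taxable = €3,220.00
  €128.80 + 12.57% × (€3,220.00 − €2,800.00) = €128.80 + 12.57% × €420.00 = €181.59
Supplemental (23.1% flat on bonus): 23.1% × €5,500.00 = €1,270.50
Total canton income tax: €181.59 + €1,270.50 = €1,452.09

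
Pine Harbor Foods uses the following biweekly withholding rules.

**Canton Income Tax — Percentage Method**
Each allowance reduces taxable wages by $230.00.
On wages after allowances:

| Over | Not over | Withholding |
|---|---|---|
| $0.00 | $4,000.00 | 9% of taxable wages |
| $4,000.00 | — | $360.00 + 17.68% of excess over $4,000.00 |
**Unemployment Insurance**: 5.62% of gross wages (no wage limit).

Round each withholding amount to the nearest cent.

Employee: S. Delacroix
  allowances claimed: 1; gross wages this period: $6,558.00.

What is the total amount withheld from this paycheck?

$1,140.15

Canton Income Tax: taxable = $6,558.00 − 1×$230.00 = $6,328.00
  $360.00 + 17.68% × ($6,328.00 − $4,000.00) = $360.00 + 17.68% × $2,328.00 = $771.59
Unemployment Insurance: 5.62% × $6,558.00 = $368.56
Total: $771.59 + $368.56 = $1,140.15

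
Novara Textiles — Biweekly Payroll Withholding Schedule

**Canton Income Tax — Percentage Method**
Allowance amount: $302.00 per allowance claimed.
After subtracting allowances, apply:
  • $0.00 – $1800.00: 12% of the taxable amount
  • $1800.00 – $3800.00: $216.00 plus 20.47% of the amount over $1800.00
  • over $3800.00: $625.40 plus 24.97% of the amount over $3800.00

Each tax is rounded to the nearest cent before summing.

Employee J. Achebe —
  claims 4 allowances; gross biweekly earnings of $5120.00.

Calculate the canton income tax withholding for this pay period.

Canton Income Tax: taxable = $5120.00 − 4×$302.00 = $3912.00
  $625.40 + 24.97% × ($3912.00 − $3800.00) = $625.40 + 24.97% × $112.00 = $653.37

$653.37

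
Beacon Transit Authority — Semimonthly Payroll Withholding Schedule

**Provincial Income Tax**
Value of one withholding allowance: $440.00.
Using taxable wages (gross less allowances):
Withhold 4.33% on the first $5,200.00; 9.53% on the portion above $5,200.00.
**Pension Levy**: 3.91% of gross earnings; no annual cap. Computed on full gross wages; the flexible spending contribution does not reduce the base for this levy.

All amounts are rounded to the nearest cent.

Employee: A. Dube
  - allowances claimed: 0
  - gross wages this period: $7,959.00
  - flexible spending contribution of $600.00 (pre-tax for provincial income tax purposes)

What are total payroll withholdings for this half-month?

Provincial Income Tax: taxable = $7,959.00 − $600.00 = $7,359.00
  $225.16 + 9.53% × ($7,359.00 − $5,200.00) = $225.16 + 9.53% × $2,159.00 = $430.91
Pension Levy: 3.91% × $7,959.00 = $311.20
Total: $430.91 + $311.20 = $742.11

$742.11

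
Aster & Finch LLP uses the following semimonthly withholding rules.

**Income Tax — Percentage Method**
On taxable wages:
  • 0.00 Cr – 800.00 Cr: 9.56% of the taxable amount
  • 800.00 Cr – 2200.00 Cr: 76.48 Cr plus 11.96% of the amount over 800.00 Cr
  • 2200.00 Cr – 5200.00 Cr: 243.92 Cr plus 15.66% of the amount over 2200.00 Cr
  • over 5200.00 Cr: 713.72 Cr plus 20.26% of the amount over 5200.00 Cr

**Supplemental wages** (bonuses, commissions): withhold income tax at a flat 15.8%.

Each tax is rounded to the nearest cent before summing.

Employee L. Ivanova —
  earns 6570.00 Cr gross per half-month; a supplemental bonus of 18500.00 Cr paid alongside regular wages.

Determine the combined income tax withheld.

3914.28 Cr

Income Tax: taxable = 6570.00 Cr
  713.72 Cr + 20.26% × (6570.00 Cr − 5200.00 Cr) = 713.72 Cr + 20.26% × 1370.00 Cr = 991.28 Cr
Supplemental (15.8% flat on bonus): 15.8% × 18500.00 Cr = 2923.00 Cr
Total income tax: 991.28 Cr + 2923.00 Cr = 3914.28 Cr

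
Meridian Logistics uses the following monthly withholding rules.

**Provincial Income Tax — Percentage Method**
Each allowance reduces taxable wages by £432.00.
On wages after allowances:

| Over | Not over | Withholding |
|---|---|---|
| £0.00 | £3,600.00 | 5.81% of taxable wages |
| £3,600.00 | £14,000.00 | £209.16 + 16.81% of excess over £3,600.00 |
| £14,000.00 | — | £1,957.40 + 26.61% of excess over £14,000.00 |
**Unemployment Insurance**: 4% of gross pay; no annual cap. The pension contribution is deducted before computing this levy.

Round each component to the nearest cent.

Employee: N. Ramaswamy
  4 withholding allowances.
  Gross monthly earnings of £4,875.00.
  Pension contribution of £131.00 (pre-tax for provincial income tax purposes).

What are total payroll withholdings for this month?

Provincial Income Tax: taxable = £4,875.00 − £131.00 − 4×£432.00 = £3,016.00
  5.81% × £3,016.00 = £175.23
Unemployment Insurance: 4% × £4,744.00 = £189.76
Total: £175.23 + £189.76 = £364.99

£364.99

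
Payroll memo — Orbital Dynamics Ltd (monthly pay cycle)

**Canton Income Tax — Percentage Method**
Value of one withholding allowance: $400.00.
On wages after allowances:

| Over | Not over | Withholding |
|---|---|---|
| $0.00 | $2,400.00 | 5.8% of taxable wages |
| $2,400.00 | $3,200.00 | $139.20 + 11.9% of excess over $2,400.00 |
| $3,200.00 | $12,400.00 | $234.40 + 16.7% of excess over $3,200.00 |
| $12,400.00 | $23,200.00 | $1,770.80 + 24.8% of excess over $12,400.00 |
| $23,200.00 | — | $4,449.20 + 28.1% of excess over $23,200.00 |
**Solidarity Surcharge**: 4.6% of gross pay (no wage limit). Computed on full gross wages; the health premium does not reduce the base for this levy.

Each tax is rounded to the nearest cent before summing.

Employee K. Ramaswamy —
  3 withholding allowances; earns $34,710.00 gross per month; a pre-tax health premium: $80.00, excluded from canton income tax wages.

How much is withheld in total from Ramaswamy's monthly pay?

$8,920.49

Canton Income Tax: taxable = $34,710.00 − $80.00 − 3×$400.00 = $33,430.00
  $4,449.20 + 28.1% × ($33,430.00 − $23,200.00) = $4,449.20 + 28.1% × $10,230.00 = $7,323.83
Solidarity Surcharge: 4.6% × $34,710.00 = $1,596.66
Total: $7,323.83 + $1,596.66 = $8,920.49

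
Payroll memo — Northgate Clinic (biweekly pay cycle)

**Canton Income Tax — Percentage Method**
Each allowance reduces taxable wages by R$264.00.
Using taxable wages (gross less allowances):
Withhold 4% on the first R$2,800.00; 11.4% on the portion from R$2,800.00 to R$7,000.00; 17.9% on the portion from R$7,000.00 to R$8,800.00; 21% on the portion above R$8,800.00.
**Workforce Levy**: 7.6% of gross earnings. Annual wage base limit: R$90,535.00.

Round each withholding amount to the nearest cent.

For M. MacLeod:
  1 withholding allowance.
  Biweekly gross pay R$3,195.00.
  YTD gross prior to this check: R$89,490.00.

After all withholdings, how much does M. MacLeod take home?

Canton Income Tax: taxable = R$3,195.00 − 1×R$264.00 = R$2,931.00
  R$112.00 + 11.4% × (R$2,931.00 − R$2,800.00) = R$112.00 + 11.4% × R$131.00 = R$126.93
Workforce Levy: cap R$90,535.00 − YTD R$89,490.00 = R$1,045.00 subject; 7.6% × R$1,045.00 = R$79.42
Total withheld: R$126.93 + R$79.42 = R$206.35
Net pay: R$3,195.00 − R$206.35 = R$2,988.65

R$2,988.65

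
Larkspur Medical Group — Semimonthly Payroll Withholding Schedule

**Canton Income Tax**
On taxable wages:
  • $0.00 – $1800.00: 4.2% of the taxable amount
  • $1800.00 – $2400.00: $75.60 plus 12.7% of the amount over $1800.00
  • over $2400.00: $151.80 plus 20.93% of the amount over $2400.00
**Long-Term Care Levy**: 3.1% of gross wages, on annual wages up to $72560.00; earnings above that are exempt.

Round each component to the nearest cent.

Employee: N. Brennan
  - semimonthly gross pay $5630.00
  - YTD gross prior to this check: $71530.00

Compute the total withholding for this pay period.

$859.77

Canton Income Tax: taxable = $5630.00
  $151.80 + 20.93% × ($5630.00 − $2400.00) = $151.80 + 20.93% × $3230.00 = $827.84
Long-Term Care Levy: cap $72560.00 − YTD $71530.00 = $1030.00 subject; 3.1% × $1030.00 = $31.93
Total: $827.84 + $31.93 = $859.77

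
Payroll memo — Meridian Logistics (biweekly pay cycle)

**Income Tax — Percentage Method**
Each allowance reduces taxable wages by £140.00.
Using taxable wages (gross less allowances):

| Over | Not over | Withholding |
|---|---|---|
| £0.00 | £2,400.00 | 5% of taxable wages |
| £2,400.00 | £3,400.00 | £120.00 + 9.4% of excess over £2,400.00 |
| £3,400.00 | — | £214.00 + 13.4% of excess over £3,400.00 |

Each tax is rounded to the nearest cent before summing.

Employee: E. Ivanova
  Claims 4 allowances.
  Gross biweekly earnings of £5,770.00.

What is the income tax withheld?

£456.54

Income Tax: taxable = £5,770.00 − 4×£140.00 = £5,210.00
  £214.00 + 13.4% × (£5,210.00 − £3,400.00) = £214.00 + 13.4% × £1,810.00 = £456.54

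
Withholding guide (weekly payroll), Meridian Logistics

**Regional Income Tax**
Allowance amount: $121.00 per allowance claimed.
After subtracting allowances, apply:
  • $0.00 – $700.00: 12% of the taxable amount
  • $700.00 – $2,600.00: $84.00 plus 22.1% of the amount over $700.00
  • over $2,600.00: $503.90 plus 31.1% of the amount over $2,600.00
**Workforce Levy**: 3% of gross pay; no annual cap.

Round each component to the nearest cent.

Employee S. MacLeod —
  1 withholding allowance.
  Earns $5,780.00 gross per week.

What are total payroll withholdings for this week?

Regional Income Tax: taxable = $5,780.00 − 1×$121.00 = $5,659.00
  $503.90 + 31.1% × ($5,659.00 − $2,600.00) = $503.90 + 31.1% × $3,059.00 = $1,455.25
Workforce Levy: 3% × $5,780.00 = $173.40
Total: $1,455.25 + $173.40 = $1,628.65

$1,628.65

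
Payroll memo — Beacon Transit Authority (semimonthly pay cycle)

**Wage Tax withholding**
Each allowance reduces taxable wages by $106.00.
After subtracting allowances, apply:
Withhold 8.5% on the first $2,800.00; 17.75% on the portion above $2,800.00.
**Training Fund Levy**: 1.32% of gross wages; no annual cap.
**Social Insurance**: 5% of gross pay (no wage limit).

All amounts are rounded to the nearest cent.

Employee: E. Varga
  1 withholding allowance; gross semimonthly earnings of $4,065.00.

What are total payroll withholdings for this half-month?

Wage Tax: taxable = $4,065.00 − 1×$106.00 = $3,959.00
  $238.00 + 17.75% × ($3,959.00 − $2,800.00) = $238.00 + 17.75% × $1,159.00 = $443.72
Training Fund Levy: 1.32% × $4,065.00 = $53.66
Social Insurance: 5% × $4,065.00 = $203.25
Total: $443.72 + $53.66 + $203.25 = $700.63

$700.63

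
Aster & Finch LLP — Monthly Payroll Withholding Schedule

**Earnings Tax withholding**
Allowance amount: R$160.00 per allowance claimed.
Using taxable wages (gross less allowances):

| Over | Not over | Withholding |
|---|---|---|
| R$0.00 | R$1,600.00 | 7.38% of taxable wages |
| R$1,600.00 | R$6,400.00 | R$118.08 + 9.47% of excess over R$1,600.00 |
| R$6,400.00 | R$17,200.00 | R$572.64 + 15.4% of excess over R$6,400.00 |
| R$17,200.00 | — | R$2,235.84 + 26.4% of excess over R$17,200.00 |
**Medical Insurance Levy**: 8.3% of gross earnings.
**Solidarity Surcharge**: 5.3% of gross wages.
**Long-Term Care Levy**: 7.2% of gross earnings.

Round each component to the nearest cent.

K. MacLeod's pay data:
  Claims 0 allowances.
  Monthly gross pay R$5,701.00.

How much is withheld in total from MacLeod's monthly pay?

Earnings Tax: taxable = R$5,701.00
  R$118.08 + 9.47% × (R$5,701.00 − R$1,600.00) = R$118.08 + 9.47% × R$4,101.00 = R$506.44
Medical Insurance Levy: 8.3% × R$5,701.00 = R$473.18
Solidarity Surcharge: 5.3% × R$5,701.00 = R$302.15
Long-Term Care Levy: 7.2% × R$5,701.00 = R$410.47
Total: R$506.44 + R$473.18 + R$302.15 + R$410.47 = R$1,692.24

R$1,692.24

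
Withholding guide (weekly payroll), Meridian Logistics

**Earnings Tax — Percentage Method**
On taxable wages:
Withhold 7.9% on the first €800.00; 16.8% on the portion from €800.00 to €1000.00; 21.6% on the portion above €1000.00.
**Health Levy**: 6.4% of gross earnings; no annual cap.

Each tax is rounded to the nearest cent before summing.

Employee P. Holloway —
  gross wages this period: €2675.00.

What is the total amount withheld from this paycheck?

€629.80

Earnings Tax: taxable = €2675.00
  €96.80 + 21.6% × (€2675.00 − €1000.00) = €96.80 + 21.6% × €1675.00 = €458.60
Health Levy: 6.4% × €2675.00 = €171.20
Total: €458.60 + €171.20 = €629.80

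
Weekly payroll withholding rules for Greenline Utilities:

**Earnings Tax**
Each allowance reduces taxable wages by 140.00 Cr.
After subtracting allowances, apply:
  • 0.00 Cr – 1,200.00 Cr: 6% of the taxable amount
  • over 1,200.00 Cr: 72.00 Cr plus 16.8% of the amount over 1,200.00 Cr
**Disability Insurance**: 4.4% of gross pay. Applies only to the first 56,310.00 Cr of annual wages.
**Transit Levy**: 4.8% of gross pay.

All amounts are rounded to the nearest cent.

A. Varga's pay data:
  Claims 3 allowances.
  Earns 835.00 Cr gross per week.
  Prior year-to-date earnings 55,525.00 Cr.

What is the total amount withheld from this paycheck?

Earnings Tax: taxable = 835.00 Cr − 3×140.00 Cr = 415.00 Cr
  6% × 415.00 Cr = 24.90 Cr
Disability Insurance: cap 56,310.00 Cr − YTD 55,525.00 Cr = 785.00 Cr subject; 4.4% × 785.00 Cr = 34.54 Cr
Transit Levy: 4.8% × 835.00 Cr = 40.08 Cr
Total: 24.90 Cr + 34.54 Cr + 40.08 Cr = 99.52 Cr

99.52 Cr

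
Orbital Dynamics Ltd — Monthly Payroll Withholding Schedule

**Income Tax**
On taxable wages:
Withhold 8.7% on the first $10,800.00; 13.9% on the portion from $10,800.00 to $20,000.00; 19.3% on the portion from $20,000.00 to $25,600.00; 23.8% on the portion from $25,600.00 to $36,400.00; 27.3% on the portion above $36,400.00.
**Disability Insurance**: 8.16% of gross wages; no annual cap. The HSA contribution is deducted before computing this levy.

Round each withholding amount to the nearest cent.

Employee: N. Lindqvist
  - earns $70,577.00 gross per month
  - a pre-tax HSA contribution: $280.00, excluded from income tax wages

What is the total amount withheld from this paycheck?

$20,859.72

Income Tax: taxable = $70,577.00 − $280.00 = $70,297.00
  $5,869.60 + 27.3% × ($70,297.00 − $36,400.00) = $5,869.60 + 27.3% × $33,897.00 = $15,123.48
Disability Insurance: 8.16% × $70,297.00 = $5,736.24
Total: $15,123.48 + $5,736.24 = $20,859.72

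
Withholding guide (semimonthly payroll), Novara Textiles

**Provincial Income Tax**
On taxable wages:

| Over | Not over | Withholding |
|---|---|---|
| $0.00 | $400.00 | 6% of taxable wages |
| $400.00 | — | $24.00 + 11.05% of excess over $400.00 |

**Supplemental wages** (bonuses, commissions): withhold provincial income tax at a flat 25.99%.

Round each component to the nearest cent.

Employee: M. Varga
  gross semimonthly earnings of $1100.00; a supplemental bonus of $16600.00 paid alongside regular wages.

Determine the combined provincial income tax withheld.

Provincial Income Tax: taxable = $1100.00
  $24.00 + 11.05% × ($1100.00 − $400.00) = $24.00 + 11.05% × $700.00 = $101.35
Supplemental (25.99% flat on bonus): 25.99% × $16600.00 = $4314.34
Total provincial income tax: $101.35 + $4314.34 = $4415.69

$4415.69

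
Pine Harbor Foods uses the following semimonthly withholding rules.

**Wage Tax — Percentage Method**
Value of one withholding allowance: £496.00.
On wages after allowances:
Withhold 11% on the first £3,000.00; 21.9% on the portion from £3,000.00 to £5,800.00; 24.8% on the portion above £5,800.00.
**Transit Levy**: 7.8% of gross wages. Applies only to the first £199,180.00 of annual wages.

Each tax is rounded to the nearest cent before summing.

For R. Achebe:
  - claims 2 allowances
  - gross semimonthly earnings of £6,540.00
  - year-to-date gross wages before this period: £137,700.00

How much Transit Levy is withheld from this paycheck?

£510.12

Transit Levy: 7.8% × £6,540.00 = £510.12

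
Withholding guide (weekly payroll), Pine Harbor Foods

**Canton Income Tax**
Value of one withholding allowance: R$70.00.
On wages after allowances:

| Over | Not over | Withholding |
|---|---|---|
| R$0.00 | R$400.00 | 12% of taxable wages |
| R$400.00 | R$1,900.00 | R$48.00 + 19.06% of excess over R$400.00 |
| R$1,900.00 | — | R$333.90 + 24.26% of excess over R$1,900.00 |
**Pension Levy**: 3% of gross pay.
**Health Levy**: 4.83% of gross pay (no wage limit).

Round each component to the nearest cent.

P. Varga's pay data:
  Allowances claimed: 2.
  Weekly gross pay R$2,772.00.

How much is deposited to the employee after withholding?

R$2,043.47

Canton Income Tax: taxable = R$2,772.00 − 2×R$70.00 = R$2,632.00
  R$333.90 + 24.26% × (R$2,632.00 − R$1,900.00) = R$333.90 + 24.26% × R$732.00 = R$511.48
Pension Levy: 3% × R$2,772.00 = R$83.16
Health Levy: 4.83% × R$2,772.00 = R$133.89
Total withheld: R$511.48 + R$83.16 + R$133.89 = R$728.53
Net pay: R$2,772.00 − R$728.53 = R$2,043.47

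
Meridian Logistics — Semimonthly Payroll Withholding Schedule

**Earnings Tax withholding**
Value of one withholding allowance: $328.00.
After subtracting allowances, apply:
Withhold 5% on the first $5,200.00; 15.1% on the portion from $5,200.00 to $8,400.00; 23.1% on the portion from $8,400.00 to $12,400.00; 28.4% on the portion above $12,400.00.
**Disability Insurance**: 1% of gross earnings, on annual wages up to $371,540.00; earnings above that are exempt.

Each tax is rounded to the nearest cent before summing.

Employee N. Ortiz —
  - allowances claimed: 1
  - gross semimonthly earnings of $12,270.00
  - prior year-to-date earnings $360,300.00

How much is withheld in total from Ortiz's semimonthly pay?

Earnings Tax: taxable = $12,270.00 − 1×$328.00 = $11,942.00
  $743.20 + 23.1% × ($11,942.00 − $8,400.00) = $743.20 + 23.1% × $3,542.00 = $1,561.40
Disability Insurance: cap $371,540.00 − YTD $360,300.00 = $11,240.00 subject; 1% × $11,240.00 = $112.40
Total: $1,561.40 + $112.40 = $1,673.80

$1,673.80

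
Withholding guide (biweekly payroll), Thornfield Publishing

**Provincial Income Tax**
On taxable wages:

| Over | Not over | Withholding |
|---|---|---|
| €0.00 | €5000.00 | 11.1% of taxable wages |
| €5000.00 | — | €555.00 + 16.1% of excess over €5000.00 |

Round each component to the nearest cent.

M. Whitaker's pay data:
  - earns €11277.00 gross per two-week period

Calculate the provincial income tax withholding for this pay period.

€1565.60

Provincial Income Tax: taxable = €11277.00
  €555.00 + 16.1% × (€11277.00 − €5000.00) = €555.00 + 16.1% × €6277.00 = €1565.60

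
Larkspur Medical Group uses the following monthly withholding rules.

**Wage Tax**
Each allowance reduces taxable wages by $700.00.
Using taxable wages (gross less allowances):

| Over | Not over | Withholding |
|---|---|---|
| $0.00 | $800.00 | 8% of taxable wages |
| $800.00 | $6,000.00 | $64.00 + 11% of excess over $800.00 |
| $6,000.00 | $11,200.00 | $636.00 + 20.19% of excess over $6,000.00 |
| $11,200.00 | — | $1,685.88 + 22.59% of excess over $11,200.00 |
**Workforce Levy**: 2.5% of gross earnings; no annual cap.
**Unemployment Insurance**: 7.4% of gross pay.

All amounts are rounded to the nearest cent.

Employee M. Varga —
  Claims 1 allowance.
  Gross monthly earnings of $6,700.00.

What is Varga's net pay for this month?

$5,400.70

Wage Tax: taxable = $6,700.00 − 1×$700.00 = $6,000.00
  $64.00 + 11% × ($6,000.00 − $800.00) = $64.00 + 11% × $5,200.00 = $636.00
Workforce Levy: 2.5% × $6,700.00 = $167.50
Unemployment Insurance: 7.4% × $6,700.00 = $495.80
Total withheld: $636.00 + $167.50 + $495.80 = $1,299.30
Net pay: $6,700.00 − $1,299.30 = $5,400.70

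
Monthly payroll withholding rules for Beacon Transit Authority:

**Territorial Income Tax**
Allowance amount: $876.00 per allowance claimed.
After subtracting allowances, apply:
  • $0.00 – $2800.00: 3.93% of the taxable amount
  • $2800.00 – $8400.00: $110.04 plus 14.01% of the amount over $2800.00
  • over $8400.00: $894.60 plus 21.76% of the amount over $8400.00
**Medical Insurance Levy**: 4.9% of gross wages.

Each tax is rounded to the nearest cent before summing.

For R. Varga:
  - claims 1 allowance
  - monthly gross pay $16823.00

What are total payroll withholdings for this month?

Territorial Income Tax: taxable = $16823.00 − 1×$876.00 = $15947.00
  $894.60 + 21.76% × ($15947.00 − $8400.00) = $894.60 + 21.76% × $7547.00 = $2536.83
Medical Insurance Levy: 4.9% × $16823.00 = $824.33
Total: $2536.83 + $824.33 = $3361.16

$3361.16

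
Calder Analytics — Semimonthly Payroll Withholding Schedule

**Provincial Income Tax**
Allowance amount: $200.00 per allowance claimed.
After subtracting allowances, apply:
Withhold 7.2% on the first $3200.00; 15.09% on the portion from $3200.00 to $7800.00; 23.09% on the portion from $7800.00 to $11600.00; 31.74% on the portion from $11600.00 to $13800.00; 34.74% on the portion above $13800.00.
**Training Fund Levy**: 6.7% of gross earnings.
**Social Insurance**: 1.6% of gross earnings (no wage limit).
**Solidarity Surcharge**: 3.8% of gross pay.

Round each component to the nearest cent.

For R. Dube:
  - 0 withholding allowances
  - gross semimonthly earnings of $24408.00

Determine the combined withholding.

$9138.83

Provincial Income Tax: taxable = $24408.00
  $2500.24 + 34.74% × ($24408.00 − $13800.00) = $2500.24 + 34.74% × $10608.00 = $6185.46
Training Fund Levy: 6.7% × $24408.00 = $1635.34
Social Insurance: 1.6% × $24408.00 = $390.53
Solidarity Surcharge: 3.8% × $24408.00 = $927.50
Total: $6185.46 + $1635.34 + $390.53 + $927.50 = $9138.83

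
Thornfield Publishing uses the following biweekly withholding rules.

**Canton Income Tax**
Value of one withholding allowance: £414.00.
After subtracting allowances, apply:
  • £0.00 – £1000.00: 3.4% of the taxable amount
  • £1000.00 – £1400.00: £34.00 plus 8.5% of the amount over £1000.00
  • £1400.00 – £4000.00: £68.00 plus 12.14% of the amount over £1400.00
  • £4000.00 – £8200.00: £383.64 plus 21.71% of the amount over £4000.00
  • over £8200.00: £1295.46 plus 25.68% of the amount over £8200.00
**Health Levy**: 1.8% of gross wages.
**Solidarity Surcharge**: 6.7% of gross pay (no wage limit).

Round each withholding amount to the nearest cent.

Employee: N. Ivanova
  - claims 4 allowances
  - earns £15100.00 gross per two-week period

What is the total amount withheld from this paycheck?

Canton Income Tax: taxable = £15100.00 − 4×£414.00 = £13444.00
  £1295.46 + 25.68% × (£13444.00 − £8200.00) = £1295.46 + 25.68% × £5244.00 = £2642.12
Health Levy: 1.8% × £15100.00 = £271.80
Solidarity Surcharge: 6.7% × £15100.00 = £1011.70
Total: £2642.12 + £271.80 + £1011.70 = £3925.62

£3925.62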